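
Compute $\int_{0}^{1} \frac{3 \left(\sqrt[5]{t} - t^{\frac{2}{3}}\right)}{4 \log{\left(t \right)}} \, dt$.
$\log{\left(\frac{3 \sqrt{15} \cdot 2^{\frac{3}{4}}}{25} \right)}$

Consider the one-parameter family: let $I(a) = \int_{0}^{1} \frac{3 \left(- t^{\frac{2}{3}} + t^{a}\right)}{4 \log{\left(t \right)}} \, dt$.

Since $\dfrac{\partial}{\partial a}\,t^{a} = t^{a} \ln t$, the $\ln t$ in the denominator cancels and
$$\frac{dI}{da} = \int_{0}^{1} \frac{3}{4} t^{a} \, dt = \frac{3}{4} \left[\frac{t^{a+1}}{a+1}\right]_0^1 = \frac{3}{4 \left(a + 1\right)}.$$

Integrating with respect to $a$ gives $I(a) = \log{\left(\frac{3^{\frac{3}{4}} \sqrt[4]{5} \left(a + 1\right)^{\frac{3}{4}}}{5} \right)} + C$.

At $a = \frac{2}{3}$ the integrand is identically $0$, so $I(\frac{2}{3}) = 0$. The closed form gives $0$, hence $C = 0$.

Setting $a = \frac{1}{5}$:
$$I = \log{\left(\frac{3 \sqrt{15} \cdot 2^{\frac{3}{4}}}{25} \right)}.$$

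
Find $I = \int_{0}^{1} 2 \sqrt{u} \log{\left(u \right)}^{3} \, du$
$- \frac{64}{27}$

Consider the simpler parametrised integral
$$J(a) = \int_{0}^{1} 2 u^{a} \, du = \frac{2}{a + 1}.$$

Differentiating under the integral sign brings down a factor of $\ln u$:
$$\frac{dJ}{da} = \int_{0}^{1} 2 u^{a} \log{\left(u \right)} \, du = - \frac{2}{\left(a + 1\right)^{2}}.$$

Repeating $3$ times in total — each differentiation brings down another $\ln u$ — gives
$$\frac{d^{3}J}{da^{3}} = \int_{0}^{1} 2 u^{a} \log{\left(u \right)}^{3} \, du = - \frac{12}{\left(a + 1\right)^{4}},$$
and the integrand here is exactly the target integrand, so $I = - \frac{12}{\left(a + 1\right)^{4}}$.

Setting $a = \frac{1}{2}$:
$$I = - \frac{64}{27}.$$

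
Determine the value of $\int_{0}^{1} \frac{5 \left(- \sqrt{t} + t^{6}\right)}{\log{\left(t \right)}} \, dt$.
$\log{\left(\frac{537824}{243} \right)}$

Consider the one-parameter family: let $I(a) = \int_{0}^{1} \frac{5 \left(- \sqrt{t} + t^{a}\right)}{\log{\left(t \right)}} \, dt$.

Since $\dfrac{\partial}{\partial a}\,t^{a} = t^{a} \ln t$, the $\ln t$ in the denominator cancels and
$$\frac{dI}{da} = \int_{0}^{1} 5 t^{a} \, dt = 5 \left[\frac{t^{a+1}}{a+1}\right]_0^1 = \frac{5}{a + 1}.$$

Integrating with respect to $a$ gives $I(a) = \log{\left(\frac{32 \left(a + 1\right)^{5}}{243} \right)} + C$.

At $a = \frac{1}{2}$ the integrand is identically $0$, so $I(\frac{1}{2}) = 0$. The closed form gives $0$, hence $C = 0$.

Setting $a = 6$:
$$I = \log{\left(\frac{537824}{243} \right)}.$$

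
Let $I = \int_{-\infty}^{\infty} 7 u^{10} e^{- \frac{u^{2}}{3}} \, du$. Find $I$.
$\frac{1607445 \sqrt{3} \sqrt{\pi}}{32}$

Start from the elementary integral
$$J(a) = \int_{-\infty}^{\infty} 7 e^{- a u^{2}} \, du = \frac{7 \sqrt{\pi}}{\sqrt{a}}.$$

Differentiating under the integral sign brings down a factor of $(-u^2)$:
$$\frac{dJ}{da} = \int_{-\infty}^{\infty} - 7 u^{2} e^{- a u^{2}} \, du = - \frac{7 \sqrt{\pi}}{2 a^{\frac{3}{2}}}.$$

Repeating $5$ times in total — each differentiation brings down another $(-u^2)$ — gives
$$\frac{d^{5}J}{da^{5}} = \int_{-\infty}^{\infty} - 7 u^{10} e^{- a u^{2}} \, du = - \frac{6615 \sqrt{\pi}}{32 a^{\frac{11}{2}}},$$
and the integrand here is $(-1)^{5}$ times the target integrand, so $I = (-1)^{5}\,\frac{d^{5}J}{da^{5}} = \frac{6615 \sqrt{\pi}}{32 a^{\frac{11}{2}}}$.

Setting $a = \frac{1}{3}$:
$$I = \frac{1607445 \sqrt{3} \sqrt{\pi}}{32}.$$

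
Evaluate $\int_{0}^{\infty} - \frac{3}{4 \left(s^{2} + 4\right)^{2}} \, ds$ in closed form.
$- \frac{3 \pi}{128}$

Recall the elementary integral
$$J(a) = \int_{0}^{\infty} - \frac{3}{4 \left(a^{2} + s^{2}\right)} \, ds = - \frac{3 \pi}{8 a}.$$

Differentiating under the integral sign with respect to $a$,
$$\frac{dJ}{da} = \int_{0}^{\infty} \frac{3 a}{2 \left(a^{2} + s^{2}\right)^{2}} \, ds = \frac{3 \pi}{8 a^{2}},$$
so $\int_{0}^{\infty} - \frac{3}{4 \left(a^{2} + s^{2}\right)^{2}} \, ds = - \frac{3 \pi}{16 a^{3}}$.

Setting $a = 2$:
$$I = - \frac{3 \pi}{128}.$$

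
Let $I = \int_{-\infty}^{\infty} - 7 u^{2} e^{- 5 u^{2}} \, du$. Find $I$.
$- \frac{7 \sqrt{5} \sqrt{\pi}}{50}$

Start from the elementary integral
$$J(a) = \int_{-\infty}^{\infty} - 7 e^{- a u^{2}} \, du = - \frac{7 \sqrt{\pi}}{\sqrt{a}}.$$

Differentiating under the integral sign brings down a factor of $(-u^2)$:
$$\frac{dJ}{da} = \int_{-\infty}^{\infty} 7 u^{2} e^{- a u^{2}} \, du = \frac{7 \sqrt{\pi}}{2 a^{\frac{3}{2}}}.$$

The integral on the left is $-I$, so $I = - \frac{7 \sqrt{\pi}}{2 a^{\frac{3}{2}}}$.

Setting $a = 5$:
$$I = - \frac{7 \sqrt{5} \sqrt{\pi}}{50}.$$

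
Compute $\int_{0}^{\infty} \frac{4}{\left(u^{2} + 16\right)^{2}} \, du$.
$\frac{\pi}{64}$

Recall the elementary integral
$$J(a) = \int_{0}^{\infty} \frac{4}{a^{2} + u^{2}} \, du = \frac{2 \pi}{a}.$$

Differentiating under the integral sign with respect to $a$,
$$\frac{dJ}{da} = \int_{0}^{\infty} - \frac{8 a}{\left(a^{2} + u^{2}\right)^{2}} \, du = - \frac{2 \pi}{a^{2}},$$
so $\int_{0}^{\infty} \frac{4}{\left(a^{2} + u^{2}\right)^{2}} \, du = \frac{\pi}{a^{3}}$.

Setting $a = 4$:
$$I = \frac{\pi}{64}.$$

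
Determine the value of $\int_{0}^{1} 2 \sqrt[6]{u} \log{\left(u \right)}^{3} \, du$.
$- \frac{15552}{2401}$

Consider the simpler parametrised integral
$$J(a) = \int_{0}^{1} 2 u^{a} \, du = \frac{2}{a + 1}.$$

Differentiating under the integral sign brings down a factor of $\ln u$:
$$\frac{dJ}{da} = \int_{0}^{1} 2 u^{a} \log{\left(u \right)} \, du = - \frac{2}{\left(a + 1\right)^{2}}.$$

Repeating $3$ times in total — each differentiation brings down another $\ln u$ — gives
$$\frac{d^{3}J}{da^{3}} = \int_{0}^{1} 2 u^{a} \log{\left(u \right)}^{3} \, du = - \frac{12}{\left(a + 1\right)^{4}},$$
and the integrand here is exactly the target integrand, so $I = - \frac{12}{\left(a + 1\right)^{4}}$.

Setting $a = \frac{1}{6}$:
$$I = - \frac{15552}{2401}.$$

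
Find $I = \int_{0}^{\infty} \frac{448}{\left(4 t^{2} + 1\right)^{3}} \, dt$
$42 \pi$

Start from the standard arctangent integral
$$J(a) = \int_{0}^{\infty} \frac{7}{a^{2} + t^{2}} \, dt = \frac{7 \pi}{2 a}.$$

Differentiating under the integral sign with respect to $a$,
$$\frac{dJ}{da} = \int_{0}^{\infty} - \frac{14 a}{\left(a^{2} + t^{2}\right)^{2}} \, dt = - \frac{7 \pi}{2 a^{2}},$$
so $\int_{0}^{\infty} \frac{7}{\left(a^{2} + t^{2}\right)^{2}} \, dt = \frac{7 \pi}{4 a^{3}}$.

Repeating — each differentiation of $1/(t^2+a^2)^j$ produces $-2ja/(t^2+a^2)^{j+1}$ — and dividing through by $-2ja$ at each step yields, after $2$ differentiations in total,
$$\int_{0}^{\infty} \frac{7}{\left(a^{2} + t^{2}\right)^{3}} \, dt = \frac{21 \pi}{16 a^{5}}.$$

Setting $a = \frac{1}{2}$:
$$I = 42 \pi.$$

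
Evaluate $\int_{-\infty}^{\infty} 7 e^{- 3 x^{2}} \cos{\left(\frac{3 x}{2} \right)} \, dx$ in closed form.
$\frac{7 \sqrt{3} \sqrt{\pi}}{3 e^{\frac{3}{16}}}$

Treat the cosine frequency as a parameter and define $I(b) = \int_{-\infty}^{\infty} 7 e^{- 3 x^{2}} \cos{\left(b x \right)} \, dx$.

Differentiating under the integral sign,
$$I'(b) = \int_{-\infty}^{\infty} - 7 x e^{- 3 x^{2}} \sin{\left(b x \right)} \, dx.$$

Integrate $\int_{-\infty}^{\infty} x \sin(b x)\, e^{- 3 x^{2}}\, dx$ by parts with $u = \sin(b x)$ and $dv = x\, e^{- 3 x^{2}}\, dx$, giving $v = - \frac{e^{- 3 x^{2}}}{6}$. The boundary term vanishes and
$$\int_{-\infty}^{\infty} x \sin(b x)\, e^{- 3 x^{2}}\, dx = \frac{b}{6} \int_{-\infty}^{\infty} \cos(b x)\, e^{- 3 x^{2}}\, dx,$$
so $I'(b) = - \frac{b}{6}\, I(b)$.

This is a separable first-order ODE; solving with the initial condition $I(0) = \int_{-\infty}^{\infty} 7 e^{- 3 x^{2}}\,dx = \frac{7 \sqrt{3} \sqrt{\pi}}{3}$ gives
$$I(b) = \frac{7 \sqrt{3} \sqrt{\pi} e^{- \frac{b^{2}}{12}}}{3}.$$

Setting $b = \frac{3}{2}$:
$$I = \frac{7 \sqrt{3} \sqrt{\pi}}{3 e^{\frac{3}{16}}}.$$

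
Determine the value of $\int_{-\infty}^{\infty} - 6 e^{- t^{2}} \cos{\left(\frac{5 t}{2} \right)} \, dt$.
$- \frac{6 \sqrt{\pi}}{e^{\frac{25}{16}}}$

Treat the cosine frequency as a parameter and define $I(b) = \int_{-\infty}^{\infty} - 6 e^{- t^{2}} \cos{\left(b t \right)} \, dt$.

Differentiating under the integral sign,
$$I'(b) = \int_{-\infty}^{\infty} 6 t e^{- t^{2}} \sin{\left(b t \right)} \, dt.$$

Integrate $\int_{-\infty}^{\infty} t \sin(b t)\, e^{- t^{2}}\, dt$ by parts with $u = \sin(b t)$ and $dv = t\, e^{- t^{2}}\, dt$, giving $v = - \frac{e^{- t^{2}}}{2}$. The boundary term vanishes and
$$\int_{-\infty}^{\infty} t \sin(b t)\, e^{- t^{2}}\, dt = \frac{b}{2} \int_{-\infty}^{\infty} \cos(b t)\, e^{- t^{2}}\, dt,$$
so $I'(b) = - \frac{b}{2}\, I(b)$.

This is a separable first-order ODE; solving with the initial condition $I(0) = \int_{-\infty}^{\infty} - 6 e^{- t^{2}}\,dt = - 6 \sqrt{\pi}$ gives
$$I(b) = - 6 \sqrt{\pi} e^{- \frac{b^{2}}{4}}.$$

Setting $b = \frac{5}{2}$:
$$I = - \frac{6 \sqrt{\pi}}{e^{\frac{25}{16}}}.$$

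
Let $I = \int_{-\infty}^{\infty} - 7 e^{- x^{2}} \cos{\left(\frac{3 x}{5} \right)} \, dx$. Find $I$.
$- \frac{7 \sqrt{\pi}}{e^{\frac{9}{100}}}$

Define $I(b) = \int_{-\infty}^{\infty} - 7 e^{- x^{2}} \cos{\left(b x \right)} \, dx$.

Differentiating under the integral sign,
$$I'(b) = \int_{-\infty}^{\infty} 7 x e^{- x^{2}} \sin{\left(b x \right)} \, dx.$$

Integrate $\int_{-\infty}^{\infty} x \sin(b x)\, e^{- x^{2}}\, dx$ by parts with $u = \sin(b x)$ and $dv = x\, e^{- x^{2}}\, dx$, giving $v = - \frac{e^{- x^{2}}}{2}$. The boundary term vanishes and
$$\int_{-\infty}^{\infty} x \sin(b x)\, e^{- x^{2}}\, dx = \frac{b}{2} \int_{-\infty}^{\infty} \cos(b x)\, e^{- x^{2}}\, dx,$$
so $I'(b) = - \frac{b}{2}\, I(b)$.

This is a separable first-order ODE; solving with the initial condition $I(0) = \int_{-\infty}^{\infty} - 7 e^{- x^{2}}\,dx = - 7 \sqrt{\pi}$ gives
$$I(b) = - 7 \sqrt{\pi} e^{- \frac{b^{2}}{4}}.$$

Setting $b = \frac{3}{5}$:
$$I = - \frac{7 \sqrt{\pi}}{e^{\frac{9}{100}}}.$$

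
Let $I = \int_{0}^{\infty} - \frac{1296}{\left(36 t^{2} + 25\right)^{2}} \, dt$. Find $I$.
$- \frac{54 \pi}{125}$

Begin with the known result
$$J(a) = \int_{0}^{\infty} - \frac{1}{a^{2} + t^{2}} \, dt = - \frac{\pi}{2 a}.$$

Differentiating under the integral sign with respect to $a$,
$$\frac{dJ}{da} = \int_{0}^{\infty} \frac{2 a}{\left(a^{2} + t^{2}\right)^{2}} \, dt = \frac{\pi}{2 a^{2}},$$
so $\int_{0}^{\infty} - \frac{1}{\left(a^{2} + t^{2}\right)^{2}} \, dt = - \frac{\pi}{4 a^{3}}$.

Setting $a = \frac{5}{6}$:
$$I = - \frac{54 \pi}{125}.$$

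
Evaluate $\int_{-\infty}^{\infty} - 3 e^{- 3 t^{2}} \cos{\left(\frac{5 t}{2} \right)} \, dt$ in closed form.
$- \frac{\sqrt{3} \sqrt{\pi}}{e^{\frac{25}{48}}}$

Let $b$ denote the cosine frequency and define $I(b) = \int_{-\infty}^{\infty} - 3 e^{- 3 t^{2}} \cos{\left(b t \right)} \, dt$.

Differentiating under the integral sign,
$$I'(b) = \int_{-\infty}^{\infty} 3 t e^{- 3 t^{2}} \sin{\left(b t \right)} \, dt.$$

Integrate $\int_{-\infty}^{\infty} t \sin(b t)\, e^{- 3 t^{2}}\, dt$ by parts with $u = \sin(b t)$ and $dv = t\, e^{- 3 t^{2}}\, dt$, giving $v = - \frac{e^{- 3 t^{2}}}{6}$. The boundary term vanishes and
$$\int_{-\infty}^{\infty} t \sin(b t)\, e^{- 3 t^{2}}\, dt = \frac{b}{6} \int_{-\infty}^{\infty} \cos(b t)\, e^{- 3 t^{2}}\, dt,$$
so $I'(b) = - \frac{b}{6}\, I(b)$.

This is a separable first-order ODE; solving with the initial condition $I(0) = \int_{-\infty}^{\infty} - 3 e^{- 3 t^{2}}\,dt = - \sqrt{3} \sqrt{\pi}$ gives
$$I(b) = - \sqrt{3} \sqrt{\pi} e^{- \frac{b^{2}}{12}}.$$

Setting $b = \frac{5}{2}$:
$$I = - \frac{\sqrt{3} \sqrt{\pi}}{e^{\frac{25}{48}}}.$$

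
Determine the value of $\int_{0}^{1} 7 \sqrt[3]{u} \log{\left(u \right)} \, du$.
$- \frac{63}{16}$

Begin with the known integral
$$J(a) = \int_{0}^{1} 7 u^{a} \, du = \frac{7}{a + 1}.$$

Differentiating under the integral sign brings down a factor of $\ln u$:
$$\frac{dJ}{da} = \int_{0}^{1} 7 u^{a} \log{\left(u \right)} \, du = - \frac{7}{\left(a + 1\right)^{2}}.$$

The integral on the left is $I$, so $I = - \frac{7}{\left(a + 1\right)^{2}}$.

Setting $a = \frac{1}{3}$:
$$I = - \frac{63}{16}.$$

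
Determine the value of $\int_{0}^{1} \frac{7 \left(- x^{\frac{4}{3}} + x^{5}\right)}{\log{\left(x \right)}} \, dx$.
$\log{\left(\frac{612220032}{823543} \right)}$

Consider the one-parameter family: let $I(a) = \int_{0}^{1} \frac{7 \left(- x^{\frac{4}{3}} + x^{a}\right)}{\log{\left(x \right)}} \, dx$.

Since $\dfrac{\partial}{\partial a}\,x^{a} = x^{a} \ln x$, the $\ln x$ in the denominator cancels and
$$\frac{dI}{da} = \int_{0}^{1} 7 x^{a} \, dx = 7 \left[\frac{x^{a+1}}{a+1}\right]_0^1 = \frac{7}{a + 1}.$$

Integrating with respect to $a$ gives $I(a) = \log{\left(\frac{2187 \left(a + 1\right)^{7}}{823543} \right)} + C$.

At $a = \frac{4}{3}$ the integrand is identically $0$, so $I(\frac{4}{3}) = 0$. The closed form gives $0$, hence $C = 0$.

Setting $a = 5$:
$$I = \log{\left(\frac{612220032}{823543} \right)}.$$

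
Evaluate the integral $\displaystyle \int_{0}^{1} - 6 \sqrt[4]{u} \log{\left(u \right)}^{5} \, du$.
$\frac{589824}{3125}$

Consider the simpler parametrised integral
$$J(a) = \int_{0}^{1} - 6 u^{a} \, du = - \frac{6}{a + 1}.$$

Differentiating under the integral sign brings down a factor of $\ln u$:
$$\frac{dJ}{da} = \int_{0}^{1} - 6 u^{a} \log{\left(u \right)} \, du = \frac{6}{\left(a + 1\right)^{2}}.$$

Repeating $5$ times in total — each differentiation brings down another $\ln u$ — gives
$$\frac{d^{5}J}{da^{5}} = \int_{0}^{1} - 6 u^{a} \log{\left(u \right)}^{5} \, du = \frac{720}{\left(a + 1\right)^{6}},$$
and the integrand here is exactly the target integrand, so $I = \frac{720}{\left(a + 1\right)^{6}}$.

Setting $a = \frac{1}{4}$:
$$I = \frac{589824}{3125}.$$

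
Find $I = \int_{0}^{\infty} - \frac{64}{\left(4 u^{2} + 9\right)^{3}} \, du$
$- \frac{2 \pi}{81}$

Begin with the known result
$$J(a) = \int_{0}^{\infty} - \frac{1}{a^{2} + u^{2}} \, du = - \frac{\pi}{2 a}.$$

Differentiating under the integral sign with respect to $a$,
$$\frac{dJ}{da} = \int_{0}^{\infty} \frac{2 a}{\left(a^{2} + u^{2}\right)^{2}} \, du = \frac{\pi}{2 a^{2}},$$
so $\int_{0}^{\infty} - \frac{1}{\left(a^{2} + u^{2}\right)^{2}} \, du = - \frac{\pi}{4 a^{3}}$.

Repeating — each differentiation of $1/(u^2+a^2)^j$ produces $-2ja/(u^2+a^2)^{j+1}$ — and dividing through by $-2ja$ at each step yields, after $2$ differentiations in total,
$$\int_{0}^{\infty} - \frac{1}{\left(a^{2} + u^{2}\right)^{3}} \, du = - \frac{3 \pi}{16 a^{5}}.$$

Setting $a = \frac{3}{2}$:
$$I = - \frac{2 \pi}{81}.$$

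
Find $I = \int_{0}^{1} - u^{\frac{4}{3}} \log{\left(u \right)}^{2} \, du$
$- \frac{54}{343}$

Consider the simpler parametrised integral
$$J(a) = \int_{0}^{1} - u^{a} \, du = - \frac{1}{a + 1}.$$

Differentiating under the integral sign brings down a factor of $\ln u$:
$$\frac{dJ}{da} = \int_{0}^{1} - u^{a} \log{\left(u \right)} \, du = \frac{1}{\left(a + 1\right)^{2}}.$$

Repeating twice in total — each differentiation brings down another $\ln u$ — gives
$$\frac{d^{2}J}{da^{2}} = \int_{0}^{1} - u^{a} \log{\left(u \right)}^{2} \, du = - \frac{2}{\left(a + 1\right)^{3}},$$
and the integrand here is exactly the target integrand, so $I = - \frac{2}{\left(a + 1\right)^{3}}$.

Setting $a = \frac{4}{3}$:
$$I = - \frac{54}{343}.$$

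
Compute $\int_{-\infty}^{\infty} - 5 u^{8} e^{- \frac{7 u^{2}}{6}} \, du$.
$- \frac{6075 \sqrt{42} \sqrt{\pi}}{2401}$

Consider the simpler parametrised integral
$$J(a) = \int_{-\infty}^{\infty} - 5 e^{- a u^{2}} \, du = - \frac{5 \sqrt{\pi}}{\sqrt{a}}.$$

Differentiating under the integral sign brings down a factor of $(-u^2)$:
$$\frac{dJ}{da} = \int_{-\infty}^{\infty} 5 u^{2} e^{- a u^{2}} \, du = \frac{5 \sqrt{\pi}}{2 a^{\frac{3}{2}}}.$$

Repeating $4$ times in total — each differentiation brings down another $(-u^2)$ — gives
$$\frac{d^{4}J}{da^{4}} = \int_{-\infty}^{\infty} - 5 u^{8} e^{- a u^{2}} \, du = - \frac{525 \sqrt{\pi}}{16 a^{\frac{9}{2}}},$$
and the integrand here is exactly the target integrand, so $I = - \frac{525 \sqrt{\pi}}{16 a^{\frac{9}{2}}}$.

Setting $a = \frac{7}{6}$:
$$I = - \frac{6075 \sqrt{42} \sqrt{\pi}}{2401}.$$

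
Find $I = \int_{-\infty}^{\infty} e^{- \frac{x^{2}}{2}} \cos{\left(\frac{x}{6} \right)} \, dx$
$\frac{\sqrt{2} \sqrt{\pi}}{e^{\frac{1}{72}}}$

Define $I(b) = \int_{-\infty}^{\infty} e^{- \frac{x^{2}}{2}} \cos{\left(b x \right)} \, dx$.

Differentiating under the integral sign,
$$I'(b) = \int_{-\infty}^{\infty} - x e^{- \frac{x^{2}}{2}} \sin{\left(b x \right)} \, dx.$$

Integrate $\int_{-\infty}^{\infty} x \sin(b x)\, e^{- \frac{x^{2}}{2}}\, dx$ by parts with $u = \sin(b x)$ and $dv = x\, e^{- \frac{x^{2}}{2}}\, dx$, giving $v = - e^{- \frac{x^{2}}{2}}$. The boundary term vanishes and
$$\int_{-\infty}^{\infty} x \sin(b x)\, e^{- \frac{x^{2}}{2}}\, dx = b \int_{-\infty}^{\infty} \cos(b x)\, e^{- \frac{x^{2}}{2}}\, dx,$$
so $I'(b) = - b\, I(b)$.

This is a separable first-order ODE; solving with the initial condition $I(0) = \int_{-\infty}^{\infty} e^{- \frac{x^{2}}{2}}\,dx = \sqrt{2} \sqrt{\pi}$ gives
$$I(b) = \sqrt{2} \sqrt{\pi} e^{- \frac{b^{2}}{2}}.$$

Setting $b = \frac{1}{6}$:
$$I = \frac{\sqrt{2} \sqrt{\pi}}{e^{\frac{1}{72}}}.$$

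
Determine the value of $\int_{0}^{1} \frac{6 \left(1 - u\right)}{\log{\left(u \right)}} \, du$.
$- \log{\left(64 \right)}$

Introduce a parameter $a$ in the exponent: let $I(a) = \int_{0}^{1} \frac{6 \left(1 - u^{a}\right)}{\log{\left(u \right)}} \, du$.

Since $\dfrac{\partial}{\partial a}\,u^{a} = u^{a} \ln u$, the $\ln u$ in the denominator cancels and
$$\frac{dI}{da} = \int_{0}^{1} -6 u^{a} \, du = -6 \left[\frac{u^{a+1}}{a+1}\right]_0^1 = - \frac{6}{a + 1}.$$

Integrating with respect to $a$ gives $I(a) = - 6 \log{\left(a + 1 \right)} + C$.

At $a = 0$ the integrand is identically $0$, so $I(0) = 0$. The closed form gives $0$, hence $C = 0$.

Setting $a = 1$:
$$I = - \log{\left(64 \right)}.$$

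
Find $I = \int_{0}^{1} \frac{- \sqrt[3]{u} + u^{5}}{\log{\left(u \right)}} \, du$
$\log{\left(\frac{9}{2} \right)}$

Consider the one-parameter family: let $I(a) = \int_{0}^{1} \frac{- \sqrt[3]{u} + u^{a}}{\log{\left(u \right)}} \, du$.

Since $\dfrac{\partial}{\partial a}\,u^{a} = u^{a} \ln u$, the $\ln u$ in the denominator cancels and
$$\frac{dI}{da} = \int_{0}^{1} u^{a} \, du = \left[\frac{u^{a+1}}{a+1}\right]_0^1 = \frac{1}{a + 1}.$$

Integrating with respect to $a$ gives $I(a) = \log{\left(\frac{3 a}{4} + \frac{3}{4} \right)} + C$.

At $a = \frac{1}{3}$ the integrand is identically $0$, so $I(\frac{1}{3}) = 0$. The closed form gives $0$, hence $C = 0$.

Setting $a = 5$:
$$I = \log{\left(\frac{9}{2} \right)}.$$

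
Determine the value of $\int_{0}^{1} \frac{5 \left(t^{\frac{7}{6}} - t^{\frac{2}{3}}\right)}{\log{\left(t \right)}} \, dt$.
$- \log{\left(\frac{100000}{371293} \right)}$

Consider the one-parameter family: let $I(a) = \int_{0}^{1} \frac{5 \left(t^{\frac{7}{6}} - t^{a}\right)}{\log{\left(t \right)}} \, dt$.

Since $\dfrac{\partial}{\partial a}\,t^{a} = t^{a} \ln t$, the $\ln t$ in the denominator cancels and
$$\frac{dI}{da} = \int_{0}^{1} -5 t^{a} \, dt = -5 \left[\frac{t^{a+1}}{a+1}\right]_0^1 = - \frac{5}{a + 1}.$$

Integrating with respect to $a$ gives $I(a) = - \log{\left(\frac{7776 \left(a + 1\right)^{5}}{371293} \right)} + C$.

At $a = \frac{7}{6}$ the integrand is identically $0$, so $I(\frac{7}{6}) = 0$. The closed form gives $0$, hence $C = 0$.

Setting $a = \frac{2}{3}$:
$$I = - \log{\left(\frac{100000}{371293} \right)}.$$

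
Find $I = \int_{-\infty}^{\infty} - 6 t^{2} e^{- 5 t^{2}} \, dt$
$- \frac{3 \sqrt{5} \sqrt{\pi}}{25}$

Start from the elementary integral
$$J(a) = \int_{-\infty}^{\infty} - 6 e^{- a t^{2}} \, dt = - \frac{6 \sqrt{\pi}}{\sqrt{a}}.$$

Differentiating under the integral sign brings down a factor of $(-t^2)$:
$$\frac{dJ}{da} = \int_{-\infty}^{\infty} 6 t^{2} e^{- a t^{2}} \, dt = \frac{3 \sqrt{\pi}}{a^{\frac{3}{2}}}.$$

The integral on the left is $-I$, so $I = - \frac{3 \sqrt{\pi}}{a^{\frac{3}{2}}}$.

Setting $a = 5$:
$$I = - \frac{3 \sqrt{5} \sqrt{\pi}}{25}.$$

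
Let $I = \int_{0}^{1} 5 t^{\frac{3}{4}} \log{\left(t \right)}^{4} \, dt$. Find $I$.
$\frac{122880}{16807}$

Consider the simpler parametrised integral
$$J(a) = \int_{0}^{1} 5 t^{a} \, dt = \frac{5}{a + 1}.$$

Differentiating under the integral sign brings down a factor of $\ln t$:
$$\frac{dJ}{da} = \int_{0}^{1} 5 t^{a} \log{\left(t \right)} \, dt = - \frac{5}{\left(a + 1\right)^{2}}.$$

Repeating $4$ times in total — each differentiation brings down another $\ln t$ — gives
$$\frac{d^{4}J}{da^{4}} = \int_{0}^{1} 5 t^{a} \log{\left(t \right)}^{4} \, dt = \frac{120}{\left(a + 1\right)^{5}},$$
and the integrand here is exactly the target integrand, so $I = \frac{120}{\left(a + 1\right)^{5}}$.

Setting $a = \frac{3}{4}$:
$$I = \frac{122880}{16807}.$$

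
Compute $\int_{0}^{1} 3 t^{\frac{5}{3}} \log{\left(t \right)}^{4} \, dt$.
$\frac{2187}{4096}$

Start from the elementary integral
$$J(a) = \int_{0}^{1} 3 t^{a} \, dt = \frac{3}{a + 1}.$$

Differentiating under the integral sign brings down a factor of $\ln t$:
$$\frac{dJ}{da} = \int_{0}^{1} 3 t^{a} \log{\left(t \right)} \, dt = - \frac{3}{\left(a + 1\right)^{2}}.$$

Repeating $4$ times in total — each differentiation brings down another $\ln t$ — gives
$$\frac{d^{4}J}{da^{4}} = \int_{0}^{1} 3 t^{a} \log{\left(t \right)}^{4} \, dt = \frac{72}{\left(a + 1\right)^{5}},$$
and the integrand here is exactly the target integrand, so $I = \frac{72}{\left(a + 1\right)^{5}}$.

Setting $a = \frac{5}{3}$:
$$I = \frac{2187}{4096}.$$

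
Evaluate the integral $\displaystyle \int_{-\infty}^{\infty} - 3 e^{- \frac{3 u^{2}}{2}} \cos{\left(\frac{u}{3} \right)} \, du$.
$- \frac{\sqrt{6} \sqrt{\pi}}{e^{\frac{1}{54}}}$

Let $b$ denote the cosine frequency and define $I(b) = \int_{-\infty}^{\infty} - 3 e^{- \frac{3 u^{2}}{2}} \cos{\left(b u \right)} \, du$.

Differentiating under the integral sign,
$$I'(b) = \int_{-\infty}^{\infty} 3 u e^{- \frac{3 u^{2}}{2}} \sin{\left(b u \right)} \, du.$$

Integrate $\int_{-\infty}^{\infty} u \sin(b u)\, e^{- \frac{3 u^{2}}{2}}\, du$ by parts with $w = \sin(b u)$ and $dv = u\, e^{- \frac{3 u^{2}}{2}}\, du$, giving $v = - \frac{e^{- \frac{3 u^{2}}{2}}}{3}$. The boundary term vanishes and
$$\int_{-\infty}^{\infty} u \sin(b u)\, e^{- \frac{3 u^{2}}{2}}\, du = \frac{b}{3} \int_{-\infty}^{\infty} \cos(b u)\, e^{- \frac{3 u^{2}}{2}}\, du,$$
so $I'(b) = - \frac{b}{3}\, I(b)$.

This is a separable first-order ODE; solving with the initial condition $I(0) = \int_{-\infty}^{\infty} - 3 e^{- \frac{3 u^{2}}{2}}\,du = - \sqrt{6} \sqrt{\pi}$ gives
$$I(b) = - \sqrt{6} \sqrt{\pi} e^{- \frac{b^{2}}{6}}.$$

Setting $b = \frac{1}{3}$:
$$I = - \frac{\sqrt{6} \sqrt{\pi}}{e^{\frac{1}{54}}}.$$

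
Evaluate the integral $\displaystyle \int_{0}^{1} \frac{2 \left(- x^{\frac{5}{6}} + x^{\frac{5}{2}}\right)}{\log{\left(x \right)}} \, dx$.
$\log{\left(\frac{441}{121} \right)}$

Consider the one-parameter family: let $I(a) = \int_{0}^{1} \frac{2 \left(- x^{\frac{5}{6}} + x^{a}\right)}{\log{\left(x \right)}} \, dx$.

Since $\dfrac{\partial}{\partial a}\,x^{a} = x^{a} \ln x$, the $\ln x$ in the denominator cancels and
$$\frac{dI}{da} = \int_{0}^{1} 2 x^{a} \, dx = 2 \left[\frac{x^{a+1}}{a+1}\right]_0^1 = \frac{2}{a + 1}.$$

Integrating with respect to $a$ gives $I(a) = \log{\left(\frac{36 \left(a + 1\right)^{2}}{121} \right)} + C$.

At $a = \frac{5}{6}$ the integrand is identically $0$, so $I(\frac{5}{6}) = 0$. The closed form gives $0$, hence $C = 0$.

Setting $a = \frac{5}{2}$:
$$I = \log{\left(\frac{441}{121} \right)}.$$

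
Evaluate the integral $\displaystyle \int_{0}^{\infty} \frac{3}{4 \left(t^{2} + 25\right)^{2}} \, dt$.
$\frac{3 \pi}{2000}$

Begin with the known result
$$J(a) = \int_{0}^{\infty} \frac{3}{4 \left(a^{2} + t^{2}\right)} \, dt = \frac{3 \pi}{8 a}.$$

Differentiating under the integral sign with respect to $a$,
$$\frac{dJ}{da} = \int_{0}^{\infty} - \frac{3 a}{2 \left(a^{2} + t^{2}\right)^{2}} \, dt = - \frac{3 \pi}{8 a^{2}},$$
so $\int_{0}^{\infty} \frac{3}{4 \left(a^{2} + t^{2}\right)^{2}} \, dt = \frac{3 \pi}{16 a^{3}}$.

Setting $a = 5$:
$$I = \frac{3 \pi}{2000}.$$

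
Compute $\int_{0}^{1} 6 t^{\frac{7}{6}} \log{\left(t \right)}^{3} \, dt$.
$- \frac{46656}{28561}$

Start from the elementary integral
$$J(a) = \int_{0}^{1} 6 t^{a} \, dt = \frac{6}{a + 1}.$$

Differentiating under the integral sign brings down a factor of $\ln t$:
$$\frac{dJ}{da} = \int_{0}^{1} 6 t^{a} \log{\left(t \right)} \, dt = - \frac{6}{\left(a + 1\right)^{2}}.$$

Repeating $3$ times in total — each differentiation brings down another $\ln t$ — gives
$$\frac{d^{3}J}{da^{3}} = \int_{0}^{1} 6 t^{a} \log{\left(t \right)}^{3} \, dt = - \frac{36}{\left(a + 1\right)^{4}},$$
and the integrand here is exactly the target integrand, so $I = - \frac{36}{\left(a + 1\right)^{4}}$.

Setting $a = \frac{7}{6}$:
$$I = - \frac{46656}{28561}.$$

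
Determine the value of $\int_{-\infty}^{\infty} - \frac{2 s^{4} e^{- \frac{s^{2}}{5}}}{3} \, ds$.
$- \frac{25 \sqrt{5} \sqrt{\pi}}{2}$

Start from the elementary integral
$$J(a) = \int_{-\infty}^{\infty} - \frac{2 e^{- a s^{2}}}{3} \, ds = - \frac{2 \sqrt{\pi}}{3 \sqrt{a}}.$$

Differentiating under the integral sign brings down a factor of $(-s^2)$:
$$\frac{dJ}{da} = \int_{-\infty}^{\infty} \frac{2 s^{2} e^{- a s^{2}}}{3} \, ds = \frac{\sqrt{\pi}}{3 a^{\frac{3}{2}}}.$$

Repeating twice in total — each differentiation brings down another $(-s^2)$ — gives
$$\frac{d^{2}J}{da^{2}} = \int_{-\infty}^{\infty} - \frac{2 s^{4} e^{- a s^{2}}}{3} \, ds = - \frac{\sqrt{\pi}}{2 a^{\frac{5}{2}}},$$
and the integrand here is exactly the target integrand, so $I = - \frac{\sqrt{\pi}}{2 a^{\frac{5}{2}}}$.

Setting $a = \frac{1}{5}$:
$$I = - \frac{25 \sqrt{5} \sqrt{\pi}}{2}.$$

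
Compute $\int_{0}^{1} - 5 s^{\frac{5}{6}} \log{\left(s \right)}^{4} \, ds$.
$- \frac{933120}{161051}$

Start from the elementary integral
$$J(a) = \int_{0}^{1} - 5 s^{a} \, ds = - \frac{5}{a + 1}.$$

Differentiating under the integral sign brings down a factor of $\ln s$:
$$\frac{dJ}{da} = \int_{0}^{1} - 5 s^{a} \log{\left(s \right)} \, ds = \frac{5}{\left(a + 1\right)^{2}}.$$

Repeating $4$ times in total — each differentiation brings down another $\ln s$ — gives
$$\frac{d^{4}J}{da^{4}} = \int_{0}^{1} - 5 s^{a} \log{\left(s \right)}^{4} \, ds = - \frac{120}{\left(a + 1\right)^{5}},$$
and the integrand here is exactly the target integrand, so $I = - \frac{120}{\left(a + 1\right)^{5}}$.

Setting $a = \frac{5}{6}$:
$$I = - \frac{933120}{161051}.$$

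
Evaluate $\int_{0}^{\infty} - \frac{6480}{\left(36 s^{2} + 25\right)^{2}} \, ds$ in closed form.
$- \frac{54 \pi}{25}$

Start from the standard arctangent integral
$$J(a) = \int_{0}^{\infty} - \frac{5}{a^{2} + s^{2}} \, ds = - \frac{5 \pi}{2 a}.$$

Differentiating under the integral sign with respect to $a$,
$$\frac{dJ}{da} = \int_{0}^{\infty} \frac{10 a}{\left(a^{2} + s^{2}\right)^{2}} \, ds = \frac{5 \pi}{2 a^{2}},$$
so $\int_{0}^{\infty} - \frac{5}{\left(a^{2} + s^{2}\right)^{2}} \, ds = - \frac{5 \pi}{4 a^{3}}$.

Setting $a = \frac{5}{6}$:
$$I = - \frac{54 \pi}{25}.$$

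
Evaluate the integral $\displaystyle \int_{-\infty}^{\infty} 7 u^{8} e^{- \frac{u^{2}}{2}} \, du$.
$735 \sqrt{2} \sqrt{\pi}$

Consider the simpler parametrised integral
$$J(a) = \int_{-\infty}^{\infty} 7 e^{- a u^{2}} \, du = \frac{7 \sqrt{\pi}}{\sqrt{a}}.$$

Differentiating under the integral sign brings down a factor of $(-u^2)$:
$$\frac{dJ}{da} = \int_{-\infty}^{\infty} - 7 u^{2} e^{- a u^{2}} \, du = - \frac{7 \sqrt{\pi}}{2 a^{\frac{3}{2}}}.$$

Repeating $4$ times in total — each differentiation brings down another $(-u^2)$ — gives
$$\frac{d^{4}J}{da^{4}} = \int_{-\infty}^{\infty} 7 u^{8} e^{- a u^{2}} \, du = \frac{735 \sqrt{\pi}}{16 a^{\frac{9}{2}}},$$
and the integrand here is exactly the target integrand, so $I = \frac{735 \sqrt{\pi}}{16 a^{\frac{9}{2}}}$.

Setting $a = \frac{1}{2}$:
$$I = 735 \sqrt{2} \sqrt{\pi}.$$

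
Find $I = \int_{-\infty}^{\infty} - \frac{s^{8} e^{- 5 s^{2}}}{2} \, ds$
$- \frac{21 \sqrt{5} \sqrt{\pi}}{20000}$

Begin with the known integral
$$J(a) = \int_{-\infty}^{\infty} - \frac{e^{- a s^{2}}}{2} \, ds = - \frac{\sqrt{\pi}}{2 \sqrt{a}}.$$

Differentiating under the integral sign brings down a factor of $(-s^2)$:
$$\frac{dJ}{da} = \int_{-\infty}^{\infty} \frac{s^{2} e^{- a s^{2}}}{2} \, ds = \frac{\sqrt{\pi}}{4 a^{\frac{3}{2}}}.$$

Repeating $4$ times in total — each differentiation brings down another $(-s^2)$ — gives
$$\frac{d^{4}J}{da^{4}} = \int_{-\infty}^{\infty} - \frac{s^{8} e^{- a s^{2}}}{2} \, ds = - \frac{105 \sqrt{\pi}}{32 a^{\frac{9}{2}}},$$
and the integrand here is exactly the target integrand, so $I = - \frac{105 \sqrt{\pi}}{32 a^{\frac{9}{2}}}$.

Setting $a = 5$:
$$I = - \frac{21 \sqrt{5} \sqrt{\pi}}{20000}.$$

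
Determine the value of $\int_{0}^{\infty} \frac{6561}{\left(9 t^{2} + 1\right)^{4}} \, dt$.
$\frac{10935 \pi}{32}$

Begin with the known result
$$J(a) = \int_{0}^{\infty} \frac{1}{a^{2} + t^{2}} \, dt = \frac{\pi}{2 a}.$$

Differentiating under the integral sign with respect to $a$,
$$\frac{dJ}{da} = \int_{0}^{\infty} - \frac{2 a}{\left(a^{2} + t^{2}\right)^{2}} \, dt = - \frac{\pi}{2 a^{2}},$$
so $\int_{0}^{\infty} \frac{1}{\left(a^{2} + t^{2}\right)^{2}} \, dt = \frac{\pi}{4 a^{3}}$.

Repeating — each differentiation of $1/(t^2+a^2)^j$ produces $-2ja/(t^2+a^2)^{j+1}$ — and dividing through by $-2ja$ at each step yields, after $3$ differentiations in total,
$$\int_{0}^{\infty} \frac{1}{\left(a^{2} + t^{2}\right)^{4}} \, dt = \frac{5 \pi}{32 a^{7}}.$$

Setting $a = \frac{1}{3}$:
$$I = \frac{10935 \pi}{32}.$$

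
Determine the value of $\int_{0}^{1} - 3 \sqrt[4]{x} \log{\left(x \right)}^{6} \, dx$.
$- \frac{7077888}{15625}$

Consider the simpler parametrised integral
$$J(a) = \int_{0}^{1} - 3 x^{a} \, dx = - \frac{3}{a + 1}.$$

Differentiating under the integral sign brings down a factor of $\ln x$:
$$\frac{dJ}{da} = \int_{0}^{1} - 3 x^{a} \log{\left(x \right)} \, dx = \frac{3}{\left(a + 1\right)^{2}}.$$

Repeating $6$ times in total — each differentiation brings down another $\ln x$ — gives
$$\frac{d^{6}J}{da^{6}} = \int_{0}^{1} - 3 x^{a} \log{\left(x \right)}^{6} \, dx = - \frac{2160}{\left(a + 1\right)^{7}},$$
and the integrand here is exactly the target integrand, so $I = - \frac{2160}{\left(a + 1\right)^{7}}$.

Setting $a = \frac{1}{4}$:
$$I = - \frac{7077888}{15625}.$$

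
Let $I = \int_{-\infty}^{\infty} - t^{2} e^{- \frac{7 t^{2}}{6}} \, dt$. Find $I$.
$- \frac{3 \sqrt{42} \sqrt{\pi}}{49}$

Begin with the known integral
$$J(a) = \int_{-\infty}^{\infty} - e^{- a t^{2}} \, dt = - \frac{\sqrt{\pi}}{\sqrt{a}}.$$

Differentiating under the integral sign brings down a factor of $(-t^2)$:
$$\frac{dJ}{da} = \int_{-\infty}^{\infty} t^{2} e^{- a t^{2}} \, dt = \frac{\sqrt{\pi}}{2 a^{\frac{3}{2}}}.$$

The integral on the left is $-I$, so $I = - \frac{\sqrt{\pi}}{2 a^{\frac{3}{2}}}$.

Setting $a = \frac{7}{6}$:
$$I = - \frac{3 \sqrt{42} \sqrt{\pi}}{49}.$$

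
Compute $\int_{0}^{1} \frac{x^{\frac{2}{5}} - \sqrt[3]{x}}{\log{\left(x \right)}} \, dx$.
$\log{\left(\frac{21}{20} \right)}$

Introduce a parameter $a$ in the exponent: let $I(a) = \int_{0}^{1} \frac{- \sqrt[3]{x} + x^{a}}{\log{\left(x \right)}} \, dx$.

Since $\dfrac{\partial}{\partial a}\,x^{a} = x^{a} \ln x$, the $\ln x$ in the denominator cancels and
$$\frac{dI}{da} = \int_{0}^{1} x^{a} \, dx = \left[\frac{x^{a+1}}{a+1}\right]_0^1 = \frac{1}{a + 1}.$$

Integrating with respect to $a$ gives $I(a) = \log{\left(\frac{3 a}{4} + \frac{3}{4} \right)} + C$.

At $a = \frac{1}{3}$ the integrand is identically $0$, so $I(\frac{1}{3}) = 0$. The closed form gives $0$, hence $C = 0$.

Setting $a = \frac{2}{5}$:
$$I = \log{\left(\frac{21}{20} \right)}.$$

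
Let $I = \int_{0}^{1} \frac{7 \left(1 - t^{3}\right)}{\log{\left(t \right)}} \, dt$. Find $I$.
$- \log{\left(16384 \right)}$

Consider the one-parameter family: let $I(a) = \int_{0}^{1} \frac{7 \left(1 - t^{a}\right)}{\log{\left(t \right)}} \, dt$.

Since $\dfrac{\partial}{\partial a}\,t^{a} = t^{a} \ln t$, the $\ln t$ in the denominator cancels and
$$\frac{dI}{da} = \int_{0}^{1} -7 t^{a} \, dt = -7 \left[\frac{t^{a+1}}{a+1}\right]_0^1 = - \frac{7}{a + 1}.$$

Integrating with respect to $a$ gives $I(a) = - 7 \log{\left(a + 1 \right)} + C$.

At $a = 0$ the integrand is identically $0$, so $I(0) = 0$. The closed form gives $0$, hence $C = 0$.

Setting $a = 3$:
$$I = - \log{\left(16384 \right)}.$$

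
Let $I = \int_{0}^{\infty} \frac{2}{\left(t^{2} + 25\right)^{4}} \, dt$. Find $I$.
$\frac{\pi}{250000}$

Begin with the known result
$$J(a) = \int_{0}^{\infty} \frac{2}{a^{2} + t^{2}} \, dt = \frac{\pi}{a}.$$

Differentiating under the integral sign with respect to $a$,
$$\frac{dJ}{da} = \int_{0}^{\infty} - \frac{4 a}{\left(a^{2} + t^{2}\right)^{2}} \, dt = - \frac{\pi}{a^{2}},$$
so $\int_{0}^{\infty} \frac{2}{\left(a^{2} + t^{2}\right)^{2}} \, dt = \frac{\pi}{2 a^{3}}$.

Repeating — each differentiation of $1/(t^2+a^2)^j$ produces $-2ja/(t^2+a^2)^{j+1}$ — and dividing through by $-2ja$ at each step yields, after $3$ differentiations in total,
$$\int_{0}^{\infty} \frac{2}{\left(a^{2} + t^{2}\right)^{4}} \, dt = \frac{5 \pi}{16 a^{7}}.$$

Setting $a = 5$:
$$I = \frac{\pi}{250000}.$$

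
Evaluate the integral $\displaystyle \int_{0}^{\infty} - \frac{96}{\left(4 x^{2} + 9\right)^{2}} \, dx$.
$- \frac{4 \pi}{9}$

Begin with the known result
$$J(a) = \int_{0}^{\infty} - \frac{6}{a^{2} + x^{2}} \, dx = - \frac{3 \pi}{a}.$$

Differentiating under the integral sign with respect to $a$,
$$\frac{dJ}{da} = \int_{0}^{\infty} \frac{12 a}{\left(a^{2} + x^{2}\right)^{2}} \, dx = \frac{3 \pi}{a^{2}},$$
so $\int_{0}^{\infty} - \frac{6}{\left(a^{2} + x^{2}\right)^{2}} \, dx = - \frac{3 \pi}{2 a^{3}}$.

Setting $a = \frac{3}{2}$:
$$I = - \frac{4 \pi}{9}.$$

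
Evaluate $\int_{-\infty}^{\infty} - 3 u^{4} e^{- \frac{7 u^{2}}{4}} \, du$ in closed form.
$- \frac{72 \sqrt{7} \sqrt{\pi}}{343}$

Start from the elementary integral
$$J(a) = \int_{-\infty}^{\infty} - 3 e^{- a u^{2}} \, du = - \frac{3 \sqrt{\pi}}{\sqrt{a}}.$$

Differentiating under the integral sign brings down a factor of $(-u^2)$:
$$\frac{dJ}{da} = \int_{-\infty}^{\infty} 3 u^{2} e^{- a u^{2}} \, du = \frac{3 \sqrt{\pi}}{2 a^{\frac{3}{2}}}.$$

Repeating twice in total — each differentiation brings down another $(-u^2)$ — gives
$$\frac{d^{2}J}{da^{2}} = \int_{-\infty}^{\infty} - 3 u^{4} e^{- a u^{2}} \, du = - \frac{9 \sqrt{\pi}}{4 a^{\frac{5}{2}}},$$
and the integrand here is exactly the target integrand, so $I = - \frac{9 \sqrt{\pi}}{4 a^{\frac{5}{2}}}$.

Setting $a = \frac{7}{4}$:
$$I = - \frac{72 \sqrt{7} \sqrt{\pi}}{343}.$$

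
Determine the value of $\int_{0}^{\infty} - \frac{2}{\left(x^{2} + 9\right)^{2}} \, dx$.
$- \frac{\pi}{54}$

Recall the elementary integral
$$J(a) = \int_{0}^{\infty} - \frac{2}{a^{2} + x^{2}} \, dx = - \frac{\pi}{a}.$$

Differentiating under the integral sign with respect to $a$,
$$\frac{dJ}{da} = \int_{0}^{\infty} \frac{4 a}{\left(a^{2} + x^{2}\right)^{2}} \, dx = \frac{\pi}{a^{2}},$$
so $\int_{0}^{\infty} - \frac{2}{\left(a^{2} + x^{2}\right)^{2}} \, dx = - \frac{\pi}{2 a^{3}}$.

Setting $a = 3$:
$$I = - \frac{\pi}{54}.$$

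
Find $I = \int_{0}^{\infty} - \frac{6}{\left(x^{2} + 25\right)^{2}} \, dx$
$- \frac{3 \pi}{250}$

Begin with the known result
$$J(a) = \int_{0}^{\infty} - \frac{6}{a^{2} + x^{2}} \, dx = - \frac{3 \pi}{a}.$$

Differentiating under the integral sign with respect to $a$,
$$\frac{dJ}{da} = \int_{0}^{\infty} \frac{12 a}{\left(a^{2} + x^{2}\right)^{2}} \, dx = \frac{3 \pi}{a^{2}},$$
so $\int_{0}^{\infty} - \frac{6}{\left(a^{2} + x^{2}\right)^{2}} \, dx = - \frac{3 \pi}{2 a^{3}}$.

Setting $a = 5$:
$$I = - \frac{3 \pi}{250}.$$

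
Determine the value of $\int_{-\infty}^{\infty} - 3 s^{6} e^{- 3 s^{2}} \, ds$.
$- \frac{5 \sqrt{3} \sqrt{\pi}}{72}$

Start from the elementary integral
$$J(a) = \int_{-\infty}^{\infty} - 3 e^{- a s^{2}} \, ds = - \frac{3 \sqrt{\pi}}{\sqrt{a}}.$$

Differentiating under the integral sign brings down a factor of $(-s^2)$:
$$\frac{dJ}{da} = \int_{-\infty}^{\infty} 3 s^{2} e^{- a s^{2}} \, ds = \frac{3 \sqrt{\pi}}{2 a^{\frac{3}{2}}}.$$

Repeating $3$ times in total — each differentiation brings down another $(-s^2)$ — gives
$$\frac{d^{3}J}{da^{3}} = \int_{-\infty}^{\infty} 3 s^{6} e^{- a s^{2}} \, ds = \frac{45 \sqrt{\pi}}{8 a^{\frac{7}{2}}},$$
and the integrand here is $(-1)^{3}$ times the target integrand, so $I = (-1)^{3}\,\frac{d^{3}J}{da^{3}} = - \frac{45 \sqrt{\pi}}{8 a^{\frac{7}{2}}}$.

Setting $a = 3$:
$$I = - \frac{5 \sqrt{3} \sqrt{\pi}}{72}.$$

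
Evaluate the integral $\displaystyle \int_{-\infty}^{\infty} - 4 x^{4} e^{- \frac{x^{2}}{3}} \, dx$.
$- 27 \sqrt{3} \sqrt{\pi}$

Begin with the known integral
$$J(a) = \int_{-\infty}^{\infty} - 4 e^{- a x^{2}} \, dx = - \frac{4 \sqrt{\pi}}{\sqrt{a}}.$$

Differentiating under the integral sign brings down a factor of $(-x^2)$:
$$\frac{dJ}{da} = \int_{-\infty}^{\infty} 4 x^{2} e^{- a x^{2}} \, dx = \frac{2 \sqrt{\pi}}{a^{\frac{3}{2}}}.$$

Repeating twice in total — each differentiation brings down another $(-x^2)$ — gives
$$\frac{d^{2}J}{da^{2}} = \int_{-\infty}^{\infty} - 4 x^{4} e^{- a x^{2}} \, dx = - \frac{3 \sqrt{\pi}}{a^{\frac{5}{2}}},$$
and the integrand here is exactly the target integrand, so $I = - \frac{3 \sqrt{\pi}}{a^{\frac{5}{2}}}$.

Setting $a = \frac{1}{3}$:
$$I = - 27 \sqrt{3} \sqrt{\pi}.$$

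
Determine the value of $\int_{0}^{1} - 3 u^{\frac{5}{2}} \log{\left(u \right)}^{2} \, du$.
$- \frac{48}{343}$

Begin with the known integral
$$J(a) = \int_{0}^{1} - 3 u^{a} \, du = - \frac{3}{a + 1}.$$

Differentiating under the integral sign brings down a factor of $\ln u$:
$$\frac{dJ}{da} = \int_{0}^{1} - 3 u^{a} \log{\left(u \right)} \, du = \frac{3}{\left(a + 1\right)^{2}}.$$

Repeating twice in total — each differentiation brings down another $\ln u$ — gives
$$\frac{d^{2}J}{da^{2}} = \int_{0}^{1} - 3 u^{a} \log{\left(u \right)}^{2} \, du = - \frac{6}{\left(a + 1\right)^{3}},$$
and the integrand here is exactly the target integrand, so $I = - \frac{6}{\left(a + 1\right)^{3}}$.

Setting $a = \frac{5}{2}$:
$$I = - \frac{48}{343}.$$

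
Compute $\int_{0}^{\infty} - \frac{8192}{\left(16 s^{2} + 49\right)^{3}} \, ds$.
$- \frac{384 \pi}{16807}$

Recall the elementary integral
$$J(a) = \int_{0}^{\infty} - \frac{2}{a^{2} + s^{2}} \, ds = - \frac{\pi}{a}.$$

Differentiating under the integral sign with respect to $a$,
$$\frac{dJ}{da} = \int_{0}^{\infty} \frac{4 a}{\left(a^{2} + s^{2}\right)^{2}} \, ds = \frac{\pi}{a^{2}},$$
so $\int_{0}^{\infty} - \frac{2}{\left(a^{2} + s^{2}\right)^{2}} \, ds = - \frac{\pi}{2 a^{3}}$.

Repeating — each differentiation of $1/(s^2+a^2)^j$ produces $-2ja/(s^2+a^2)^{j+1}$ — and dividing through by $-2ja$ at each step yields, after $2$ differentiations in total,
$$\int_{0}^{\infty} - \frac{2}{\left(a^{2} + s^{2}\right)^{3}} \, ds = - \frac{3 \pi}{8 a^{5}}.$$

Setting $a = \frac{7}{4}$:
$$I = - \frac{384 \pi}{16807}.$$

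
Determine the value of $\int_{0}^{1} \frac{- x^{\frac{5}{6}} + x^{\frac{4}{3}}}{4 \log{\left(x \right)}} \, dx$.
$- \frac{\log{\left(11 \right)}}{4} + \frac{\log{\left(14 \right)}}{4}$

Replace the exponent $\frac{5}{6}$ by a parameter $a$: let $I(a) = \int_{0}^{1} \frac{x^{\frac{4}{3}} - x^{a}}{4 \log{\left(x \right)}} \, dx$.

Since $\dfrac{\partial}{\partial a}\,x^{a} = x^{a} \ln x$, the $\ln x$ in the denominator cancels and
$$\frac{dI}{da} = \int_{0}^{1} - \frac{1}{4} x^{a} \, dx = - \frac{1}{4} \left[\frac{x^{a+1}}{a+1}\right]_0^1 = - \frac{1}{4 a + 4}.$$

Integrating with respect to $a$ gives $I(a) = - \frac{\log{\left(a + 1 \right)}}{4} - \frac{\log{\left(3 \right)}}{4} + \frac{\log{\left(7 \right)}}{4} + C$.

At $a = \frac{4}{3}$ the integrand is identically $0$, so $I(\frac{4}{3}) = 0$. The closed form gives $0$, hence $C = 0$.

Setting $a = \frac{5}{6}$:
$$I = - \frac{\log{\left(11 \right)}}{4} + \frac{\log{\left(14 \right)}}{4}.$$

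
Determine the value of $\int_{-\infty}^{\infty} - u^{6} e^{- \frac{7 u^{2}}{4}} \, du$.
$- \frac{240 \sqrt{7} \sqrt{\pi}}{2401}$

Start from the elementary integral
$$J(a) = \int_{-\infty}^{\infty} - e^{- a u^{2}} \, du = - \frac{\sqrt{\pi}}{\sqrt{a}}.$$

Differentiating under the integral sign brings down a factor of $(-u^2)$:
$$\frac{dJ}{da} = \int_{-\infty}^{\infty} u^{2} e^{- a u^{2}} \, du = \frac{\sqrt{\pi}}{2 a^{\frac{3}{2}}}.$$

Repeating $3$ times in total — each differentiation brings down another $(-u^2)$ — gives
$$\frac{d^{3}J}{da^{3}} = \int_{-\infty}^{\infty} u^{6} e^{- a u^{2}} \, du = \frac{15 \sqrt{\pi}}{8 a^{\frac{7}{2}}},$$
and the integrand here is $(-1)^{3}$ times the target integrand, so $I = (-1)^{3}\,\frac{d^{3}J}{da^{3}} = - \frac{15 \sqrt{\pi}}{8 a^{\frac{7}{2}}}$.

Setting $a = \frac{7}{4}$:
$$I = - \frac{240 \sqrt{7} \sqrt{\pi}}{2401}.$$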